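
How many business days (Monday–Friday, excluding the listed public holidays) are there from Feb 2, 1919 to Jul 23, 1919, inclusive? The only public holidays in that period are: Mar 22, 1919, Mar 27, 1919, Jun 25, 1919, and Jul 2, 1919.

120 business days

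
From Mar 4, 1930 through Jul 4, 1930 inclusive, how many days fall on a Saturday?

Mar 4, 1930 is a Tuesday.
The range spans 123 days (inclusive of both endpoints).
123 = 7 × 17 + 4, so there are 17 full weeks plus 4 extra days.
Each full week contributes one Saturday: 17 so far.
The 4 extra days are Tue, Wed, Thu, Fri — none qualify.
Total: 17 + 0 = 17.

17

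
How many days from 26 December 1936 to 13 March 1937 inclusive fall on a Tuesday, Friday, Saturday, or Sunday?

45

26 December 1936 is a Saturday.
From 26 December 1936 to 13 March 1937 is 78 days inclusive.
78 = 7 × 11 + 1, so there are 11 full weeks plus 1 extra day.
Each full week contributes 4 days from the set (Tue, Fri, Sat, Sun): 11 × 4 = 44.
The 1 extra day is Sat — 1 of them qualifies.
Total: 44 + 1 = 45.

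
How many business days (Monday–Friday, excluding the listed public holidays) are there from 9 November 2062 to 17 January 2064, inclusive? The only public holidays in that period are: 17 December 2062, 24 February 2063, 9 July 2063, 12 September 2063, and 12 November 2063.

308 business days

9 November 2062 is a Thursday.
From 9 November 2062 to 17 January 2064 is 435 days inclusive.
435 = 7 × 62 + 1, so there are 62 full weeks plus 1 extra day.
Each full week contributes 5 weekdays (Mon–Fri): 62 × 5 = 310.
The 1 extra day is Thu — 1 of them qualifies.
Total: 310 + 1 = 311.
Holidays: 17 December 2062 (Sun); 24 February 2063 (Sat); 9 July 2063 (Mon); 12 September 2063 (Wed); 12 November 2063 (Mon).
3 of the 5 holidays fall on weekdays; the rest are weekends and were already excluded.
Business days: 311 − 3 = 308.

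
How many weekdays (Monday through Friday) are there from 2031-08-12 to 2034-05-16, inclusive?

2031-08-12 is a Tuesday.
That's 1009 days from start to end, counting both.
1009 = 7 × 144 + 1, so there are 144 full weeks plus 1 extra day.
Each full week contributes 5 weekdays (Mon–Fri): 144 × 5 = 720.
The 1 extra day is Tue — 1 of them qualifies.
Total: 720 + 1 = 721.

721 weekdays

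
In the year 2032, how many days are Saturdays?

52

2032-01-01 is a Thursday.
From 2032-01-01 to 2032-12-31 is 366 days inclusive.
366 = 7 × 52 + 2, so there are 52 full weeks plus 2 extra days.
Each full week contributes one Saturday: 52 so far.
The 2 extra days are Thu, Fri — none qualify.
Total: 52 + 0 = 52.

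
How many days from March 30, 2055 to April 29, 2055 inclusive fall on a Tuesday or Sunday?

9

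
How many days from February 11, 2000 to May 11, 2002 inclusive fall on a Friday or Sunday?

February 11, 2000 is a Friday.
That's 821 days from start to end, counting both.
821 = 7 × 117 + 2, so there are 117 full weeks plus 2 extra days.
Each full week contributes 2 days from the set (Fri, Sun): 117 × 2 = 234.
The 2 extra days are Fri, Sat — 1 of them qualifies.
Total: 234 + 1 = 235.

235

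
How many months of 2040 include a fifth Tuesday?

A month has five Tuesdays exactly when Tuesday falls within its first (length − 28) days.
Jan: 31 days, starts Sun → 5 of Sun, Mon, Tue ✓
Feb: 29 days, starts Wed → 5 of Wed
Mar: 31 days, starts Thu → 5 of Thu, Fri, Sat
Apr: 30 days, starts Sun → 5 of Sun, Mon
May: 31 days, starts Tue → 5 of Tue, Wed, Thu ✓
Jun: 30 days, starts Fri → 5 of Fri, Sat
Jul: 31 days, starts Sun → 5 of Sun, Mon, Tue ✓
Aug: 31 days, starts Wed → 5 of Wed, Thu, Fri
Sep: 30 days, starts Sat → 5 of Sat, Sun
Oct: 31 days, starts Mon → 5 of Mon, Tue, Wed ✓
Nov: 30 days, starts Thu → 5 of Thu, Fri
Dec: 31 days, starts Sat → 5 of Sat, Sun, Mon
Months with five Tuesdays: Jan, May, Jul, Oct.

4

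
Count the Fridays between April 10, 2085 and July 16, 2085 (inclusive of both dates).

14 Fridays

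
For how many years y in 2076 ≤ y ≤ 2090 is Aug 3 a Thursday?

Day of week of August 3 in each year:
2076: Mon, 2077: Tue, 2078: Wed, 2079: Thu ✓, 2080: Sat, 2081: Sun, 2082: Mon, 2083: Tue, 2084: Thu ✓, 2085: Fri, 2086: Sat, 2087: Sun, 2088: Tue, 2089: Wed, 2090: Thu ✓
Thursdays: 2079, 2084, 2090.

3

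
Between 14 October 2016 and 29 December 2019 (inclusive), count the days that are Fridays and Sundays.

14 October 2016 is a Friday.
That's 1172 days from start to end, counting both.
1172 = 7 × 167 + 3, so there are 167 full weeks plus 3 extra days.
Each full week contributes 2 days from the set (Fri, Sun): 167 × 2 = 334.
The 3 extra days are Fri, Sat, Sun — 2 of them qualify.
Total: 334 + 2 = 336.

336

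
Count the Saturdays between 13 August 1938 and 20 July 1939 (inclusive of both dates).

49

13 August 1938 is a Saturday.
That's 342 days from start to end, counting both.
342 = 7 × 48 + 6, so there are 48 full weeks plus 6 extra days.
Each full week contributes one Saturday: 48 so far.
The 6 extra days are Sat, Sun, Mon, Tue, Wed, Thu — 1 of them qualifies.
Total: 48 + 1 = 49.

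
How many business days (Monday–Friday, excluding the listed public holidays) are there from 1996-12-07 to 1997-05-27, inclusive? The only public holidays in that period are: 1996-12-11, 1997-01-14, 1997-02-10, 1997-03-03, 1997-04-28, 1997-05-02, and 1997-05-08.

1996-12-07 is a Saturday.
The range spans 172 days (inclusive of both endpoints).
172 = 7 × 24 + 4, so there are 24 full weeks plus 4 extra days.
Each full week contributes 5 weekdays (Mon–Fri): 24 × 5 = 120.
The 4 extra days are Sat, Sun, Mon, Tue — 2 of them qualify.
Total: 120 + 2 = 122.
Holidays: 1996-12-11 (Wed); 1997-01-14 (Tue); 1997-02-10 (Mon); 1997-03-03 (Mon); 1997-04-28 (Mon); 1997-05-02 (Fri); 1997-05-08 (Thu).
All 7 holidays fall on weekdays, so subtract 7.
Business days: 122 − 7 = 115.

115 business days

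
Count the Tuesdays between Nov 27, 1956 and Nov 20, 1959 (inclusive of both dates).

156 Tuesdays

Nov 27, 1956 is a Tuesday.
From Nov 27, 1956 to Nov 20, 1959 is 1089 days inclusive.
1089 = 7 × 155 + 4, so there are 155 full weeks plus 4 extra days.
Each full week contributes one Tuesday: 155 so far.
The 4 extra days are Tue, Wed, Thu, Fri — 1 of them qualifies.
Total: 155 + 1 = 156.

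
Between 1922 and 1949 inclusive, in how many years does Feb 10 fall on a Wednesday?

4

Day of week of February 10 in each year:
1922: Fri, 1923: Sat, 1924: Sun, 1925: Tue, 1926: Wed ✓, 1927: Thu, 1928: Fri, 1929: Sun, 1930: Mon, 1931: Tue, 1932: Wed ✓, 1933: Fri, 1934: Sat, 1935: Sun, 1936: Mon, 1937: Wed ✓, 1938: Thu, 1939: Fri, 1940: Sat, 1941: Mon, 1942: Tue, 1943: Wed ✓, 1944: Thu, 1945: Sat, 1946: Sun, 1947: Mon, 1948: Tue, 1949: Thu
Wednesdays: 1926, 1932, 1937, 1943.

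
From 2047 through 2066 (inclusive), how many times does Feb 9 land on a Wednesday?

Day of week of February 9 in each year:
2047: Sat, 2048: Sun, 2049: Tue, 2050: Wed ✓, 2051: Thu, 2052: Fri, 2053: Sun, 2054: Mon, 2055: Tue, 2056: Wed ✓, 2057: Fri, 2058: Sat, 2059: Sun, 2060: Mon, 2061: Wed ✓, 2062: Thu, 2063: Fri, 2064: Sat, 2065: Mon, 2066: Tue
Wednesdays: 2050, 2056, 2061.

3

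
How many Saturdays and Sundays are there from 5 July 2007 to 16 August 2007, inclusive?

12

5 July 2007 is a Thursday.
That's 43 days from start to end, counting both.
43 = 7 × 6 + 1, so there are 6 full weeks plus 1 extra day.
Each full week contributes 2 weekend days (Sat, Sun): 6 × 2 = 12.
The 1 extra day is Thursday — none qualify.
Total: 12 + 0 = 12.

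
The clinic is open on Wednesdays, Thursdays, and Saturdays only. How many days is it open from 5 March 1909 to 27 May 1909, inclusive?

36

5 March 1909 is a Friday.
From 5 March 1909 to 27 May 1909 is 84 days inclusive.
84 = 7 × 12, so the span is exactly 12 full weeks.
Each full week contributes 3 days from the set (Wed, Thu, Sat): 12 × 3 = 36.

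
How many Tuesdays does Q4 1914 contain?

13

Oct 1, 1914 is a Thursday.
That's 92 days from start to end, counting both.
92 = 7 × 13 + 1, so there are 13 full weeks plus 1 extra day.
Each full week contributes one Tuesday: 13 so far.
The 1 extra day is Thursday — none qualify.
Total: 13 + 0 = 13.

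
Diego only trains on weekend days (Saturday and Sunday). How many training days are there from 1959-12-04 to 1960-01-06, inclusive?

1959-12-04 is a Friday.
The range spans 34 days (inclusive of both endpoints).
34 = 7 × 4 + 6, so there are 4 full weeks plus 6 extra days.
Each full week contributes 2 weekend days (Sat, Sun): 4 × 2 = 8.
The 6 extra days are Fri, Sat, Sun, Mon, Tue, Wed — 2 of them qualify.
Total: 8 + 2 = 10.

10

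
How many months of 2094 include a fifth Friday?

5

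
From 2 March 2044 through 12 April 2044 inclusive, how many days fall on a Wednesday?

6 Wednesdays

2 March 2044 is a Wednesday.
From 2 March 2044 to 12 April 2044 is 42 days inclusive.
42 = 7 × 6, so the span is exactly 6 full weeks.
Each full week contributes one Wednesday: 6 so far.
Total: 6.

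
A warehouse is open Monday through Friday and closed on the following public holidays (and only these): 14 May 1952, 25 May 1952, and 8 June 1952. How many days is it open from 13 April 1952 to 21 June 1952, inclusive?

13 April 1952 is a Sunday.
The range spans 70 days (inclusive of both endpoints).
70 = 7 × 10, so the span is exactly 10 full weeks.
Each full week contributes 5 weekdays (Mon–Fri): 10 × 5 = 50.
Total: 50.
Holidays: 14 May 1952 (Wed); 25 May 1952 (Sun); 8 June 1952 (Sun).
1 of the 3 holidays fall on weekdays; the rest are weekends and were already excluded.
Business days: 50 − 1 = 49.

49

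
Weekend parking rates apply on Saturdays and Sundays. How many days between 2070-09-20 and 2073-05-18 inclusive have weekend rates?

278

2070-09-20 is a Saturday.
That's 972 days from start to end, counting both.
972 = 7 × 138 + 6, so there are 138 full weeks plus 6 extra days.
Each full week contributes 2 weekend days (Sat, Sun): 138 × 2 = 276.
The 6 extra days are Sat, Sun, Mon, Tue, Wed, Thu — 2 of them qualify.
Total: 276 + 2 = 278.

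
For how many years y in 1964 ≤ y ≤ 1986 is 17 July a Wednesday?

Day of week of July 17 in each year:
1964: Fri, 1965: Sat, 1966: Sun, 1967: Mon, 1968: Wed ✓, 1969: Thu, 1970: Fri, 1971: Sat, 1972: Mon, 1973: Tue, 1974: Wed ✓, 1975: Thu, 1976: Sat, 1977: Sun, 1978: Mon, 1979: Tue, 1980: Thu, 1981: Fri, 1982: Sat, 1983: Sun, 1984: Tue, 1985: Wed ✓, 1986: Thu
Wednesdays: 1968, 1974, 1985.

3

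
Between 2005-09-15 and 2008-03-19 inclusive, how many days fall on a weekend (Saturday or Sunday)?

262

2005-09-15 is a Thursday.
That's 917 days from start to end, counting both.
917 = 7 × 131, so the span is exactly 131 full weeks.
Each full week contributes 2 weekend days (Sat, Sun): 131 × 2 = 262.
Total: 262.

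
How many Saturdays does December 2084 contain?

1 December 2084 is a Friday.
The range spans 31 days (inclusive of both endpoints).
31 = 7 × 4 + 3, so there are 4 full weeks plus 3 extra days.
Each full week contributes one Saturday: 4 so far.
The 3 extra days are Fri, Sat, Sun — 1 of them qualifies.
Total: 4 + 1 = 5.

5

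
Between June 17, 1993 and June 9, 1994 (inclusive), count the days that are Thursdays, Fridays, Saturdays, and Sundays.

June 17, 1993 is a Thursday.
The range spans 358 days (inclusive of both endpoints).
358 = 7 × 51 + 1, so there are 51 full weeks plus 1 extra day.
Each full week contributes 4 days from the set (Thu, Fri, Sat, Sun): 51 × 4 = 204.
The 1 extra day is Thursday — 1 of them qualifies.
Total: 204 + 1 = 205.

205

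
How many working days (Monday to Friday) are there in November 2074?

November 1, 2074 is a Thursday.
That's 30 days from start to end, counting both.
30 = 7 × 4 + 2, so there are 4 full weeks plus 2 extra days.
Each full week contributes 5 weekdays (Mon–Fri): 4 × 5 = 20.
The 2 extra days are Thu, Fri — 2 of them qualify.
Total: 20 + 2 = 22.

22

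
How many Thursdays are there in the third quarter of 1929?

13

Jul 1, 1929 is a Monday.
From Jul 1, 1929 to Sep 30, 1929 is 92 days inclusive.
92 = 7 × 13 + 1, so there are 13 full weeks plus 1 extra day.
Each full week contributes one Thursday: 13 so far.
The 1 extra day is Mon — none qualify.
Total: 13 + 0 = 13.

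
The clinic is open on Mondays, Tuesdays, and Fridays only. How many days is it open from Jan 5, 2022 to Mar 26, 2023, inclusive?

190

Jan 5, 2022 is a Wednesday.
That's 446 days from start to end, counting both.
446 = 7 × 63 + 5, so there are 63 full weeks plus 5 extra days.
Each full week contributes 3 days from the set (Mon, Tue, Fri): 63 × 3 = 189.
The 5 extra days are Wed, Thu, Fri, Sat, Sun — 1 of them qualifies.
Total: 189 + 1 = 190.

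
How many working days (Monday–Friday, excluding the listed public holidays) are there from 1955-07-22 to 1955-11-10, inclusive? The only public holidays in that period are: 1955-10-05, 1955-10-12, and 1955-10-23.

1955-07-22 is a Friday.
That's 112 days from start to end, counting both.
112 = 7 × 16, so the span is exactly 16 full weeks.
Each full week contributes 5 weekdays (Mon–Fri): 16 × 5 = 80.
Holidays: 1955-10-05 (Wed); 1955-10-12 (Wed); 1955-10-23 (Sun).
2 of the 3 holidays fall on weekdays; the rest are weekends and were already excluded.
Business days: 80 − 2 = 78.

78 working days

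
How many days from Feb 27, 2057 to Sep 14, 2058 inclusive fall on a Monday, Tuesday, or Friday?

242

Feb 27, 2057 is a Tuesday.
The range spans 565 days (inclusive of both endpoints).
565 = 7 × 80 + 5, so there are 80 full weeks plus 5 extra days.
Each full week contributes 3 days from the set (Mon, Tue, Fri): 80 × 3 = 240.
The 5 extra days are Tuesday, Wednesday, Thursday, Friday, Saturday — 2 of them qualify.
Total: 240 + 2 = 242.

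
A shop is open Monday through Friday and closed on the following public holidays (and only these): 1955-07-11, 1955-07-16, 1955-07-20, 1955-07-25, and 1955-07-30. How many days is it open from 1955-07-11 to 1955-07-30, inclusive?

1955-07-11 is a Monday.
The range spans 20 days (inclusive of both endpoints).
20 = 7 × 2 + 6, so there are 2 full weeks plus 6 extra days.
Each full week contributes 5 weekdays (Mon–Fri): 2 × 5 = 10.
The 6 extra days are Mon, Tue, Wed, Thu, Fri, Sat — 5 of them qualify.
Total: 10 + 5 = 15.
Holidays: 1955-07-11 (Mon); 1955-07-16 (Sat); 1955-07-20 (Wed); 1955-07-25 (Mon); 1955-07-30 (Sat).
3 of the 5 holidays fall on weekdays; the rest are weekends and were already excluded.
Business days: 15 − 3 = 12.

12 business days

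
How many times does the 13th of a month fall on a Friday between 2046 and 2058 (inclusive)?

Friday-the-13ths by year:
2046: Apr, Jul
2047: Sep, Dec
2048: Mar, Nov
2049: Aug
2050: May
2051: Jan, Oct
2052: Sep, Dec
2053: Jun
2054: Feb, Mar, Nov
2055: Aug
2056: Oct
2057: Apr, Jul
2058: Sep, Dec

22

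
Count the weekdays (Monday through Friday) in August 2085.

23

1 August 2085 is a Wednesday.
The range spans 31 days (inclusive of both endpoints).
31 = 7 × 4 + 3, so there are 4 full weeks plus 3 extra days.
Each full week contributes 5 weekdays (Mon–Fri): 4 × 5 = 20.
The 3 extra days are Wed, Thu, Fri — 3 of them qualify.
Total: 20 + 3 = 23.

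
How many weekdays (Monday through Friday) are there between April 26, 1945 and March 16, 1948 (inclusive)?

754

April 26, 1945 is a Thursday.
The range spans 1056 days (inclusive of both endpoints).
1056 = 7 × 150 + 6, so there are 150 full weeks plus 6 extra days.
Each full week contributes 5 weekdays (Mon–Fri): 150 × 5 = 750.
The 6 extra days are Thu, Fri, Sat, Sun, Mon, Tue — 4 of them qualify.
Total: 750 + 4 = 754.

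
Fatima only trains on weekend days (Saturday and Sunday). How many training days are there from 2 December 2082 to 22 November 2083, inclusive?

102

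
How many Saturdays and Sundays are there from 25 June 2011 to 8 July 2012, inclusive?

110

25 June 2011 is a Saturday.
The range spans 380 days (inclusive of both endpoints).
380 = 7 × 54 + 2, so there are 54 full weeks plus 2 extra days.
Each full week contributes 2 weekend days (Sat, Sun): 54 × 2 = 108.
The 2 extra days are Sat, Sun — 2 of them qualify.
Total: 108 + 2 = 110.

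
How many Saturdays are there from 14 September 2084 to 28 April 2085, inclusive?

33

14 September 2084 is a Thursday.
The range spans 227 days (inclusive of both endpoints).
227 = 7 × 32 + 3, so there are 32 full weeks plus 3 extra days.
Each full week contributes one Saturday: 32 so far.
The 3 extra days are Thursday, Friday, Saturday — 1 of them qualifies.
Total: 32 + 1 = 33.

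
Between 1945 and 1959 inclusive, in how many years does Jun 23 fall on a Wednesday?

Day of week of June 23 in each year:
1945: Sat, 1946: Sun, 1947: Mon, 1948: Wed ✓, 1949: Thu, 1950: Fri, 1951: Sat, 1952: Mon, 1953: Tue, 1954: Wed ✓, 1955: Thu, 1956: Sat, 1957: Sun, 1958: Mon, 1959: Tue
Wednesdays: 1948, 1954.

2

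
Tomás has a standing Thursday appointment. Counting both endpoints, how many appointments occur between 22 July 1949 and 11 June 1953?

22 July 1949 is a Friday.
That's 1421 days from start to end, counting both.
1421 = 7 × 203, so the span is exactly 203 full weeks.
Each full week contributes one Thursday: 203 so far.

203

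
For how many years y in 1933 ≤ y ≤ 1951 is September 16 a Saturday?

Day of week of September 16 in each year:
1933: Sat ✓, 1934: Sun, 1935: Mon, 1936: Wed, 1937: Thu, 1938: Fri, 1939: Sat ✓, 1940: Mon, 1941: Tue, 1942: Wed, 1943: Thu, 1944: Sat ✓, 1945: Sun, 1946: Mon, 1947: Tue, 1948: Thu, 1949: Fri, 1950: Sat ✓, 1951: Sun
Saturdays: 1933, 1939, 1944, 1950.

4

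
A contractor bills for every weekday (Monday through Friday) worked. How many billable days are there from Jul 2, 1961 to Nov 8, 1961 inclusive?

93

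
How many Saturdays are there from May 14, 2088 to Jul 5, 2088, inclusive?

8

May 14, 2088 is a Friday.
The range spans 53 days (inclusive of both endpoints).
53 = 7 × 7 + 4, so there are 7 full weeks plus 4 extra days.
Each full week contributes one Saturday: 7 so far.
The 4 extra days are Fri, Sat, Sun, Mon — 1 of them qualifies.
Total: 7 + 1 = 8.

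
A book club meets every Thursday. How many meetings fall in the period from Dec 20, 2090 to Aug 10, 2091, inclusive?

34

Dec 20, 2090 is a Wednesday.
From Dec 20, 2090 to Aug 10, 2091 is 234 days inclusive.
234 = 7 × 33 + 3, so there are 33 full weeks plus 3 extra days.
Each full week contributes one Thursday: 33 so far.
The 3 extra days are Wed, Thu, Fri — 1 of them qualifies.
Total: 33 + 1 = 34.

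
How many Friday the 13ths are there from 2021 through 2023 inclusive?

Friday-the-13ths by year:
2021: Aug
2022: May
2023: Jan, Oct

4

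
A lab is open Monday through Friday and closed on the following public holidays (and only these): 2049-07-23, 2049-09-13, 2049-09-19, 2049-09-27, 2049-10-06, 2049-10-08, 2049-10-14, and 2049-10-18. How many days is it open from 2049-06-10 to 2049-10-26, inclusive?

92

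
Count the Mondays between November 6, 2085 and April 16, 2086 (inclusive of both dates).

23

November 6, 2085 is a Tuesday.
That's 162 days from start to end, counting both.
162 = 7 × 23 + 1, so there are 23 full weeks plus 1 extra day.
Each full week contributes one Monday: 23 so far.
The 1 extra day is Tuesday — none qualify.
Total: 23 + 0 = 23.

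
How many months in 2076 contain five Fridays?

4

A month has five Fridays exactly when Friday falls within its first (length − 28) days.
Jan: 31 days, starts Wed → 5 of Wed, Thu, Fri ✓
Feb: 29 days, starts Sat → 5 of Sat
Mar: 31 days, starts Sun → 5 of Sun, Mon, Tue
Apr: 30 days, starts Wed → 5 of Wed, Thu
May: 31 days, starts Fri → 5 of Fri, Sat, Sun ✓
Jun: 30 days, starts Mon → 5 of Mon, Tue
Jul: 31 days, starts Wed → 5 of Wed, Thu, Fri ✓
Aug: 31 days, starts Sat → 5 of Sat, Sun, Mon
Sep: 30 days, starts Tue → 5 of Tue, Wed
Oct: 31 days, starts Thu → 5 of Thu, Fri, Sat ✓
Nov: 30 days, starts Sun → 5 of Sun, Mon
Dec: 31 days, starts Tue → 5 of Tue, Wed, Thu
Months with five Fridays: Jan, May, Jul, Oct.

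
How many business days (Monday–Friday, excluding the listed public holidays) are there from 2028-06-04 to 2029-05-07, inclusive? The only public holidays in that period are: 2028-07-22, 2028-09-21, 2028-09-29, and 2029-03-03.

239

2028-06-04 is a Sunday.
The range spans 338 days (inclusive of both endpoints).
338 = 7 × 48 + 2, so there are 48 full weeks plus 2 extra days.
Each full week contributes 5 weekdays (Mon–Fri): 48 × 5 = 240.
The 2 extra days are Sunday, Monday — 1 of them qualifies.
Total: 240 + 1 = 241.
Holidays: 2028-07-22 (Sat); 2028-09-21 (Thu); 2028-09-29 (Fri); 2029-03-03 (Sat).
2 of the 4 holidays fall on weekdays; the rest are weekends and were already excluded.
Business days: 241 − 2 = 239.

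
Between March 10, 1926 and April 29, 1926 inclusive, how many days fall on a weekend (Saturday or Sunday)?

March 10, 1926 is a Wednesday.
That's 51 days from start to end, counting both.
51 = 7 × 7 + 2, so there are 7 full weeks plus 2 extra days.
Each full week contributes 2 weekend days (Sat, Sun): 7 × 2 = 14.
The 2 extra days are Wed, Thu — none qualify.
Total: 14 + 0 = 14.

14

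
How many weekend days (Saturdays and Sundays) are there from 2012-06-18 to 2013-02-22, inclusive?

2012-06-18 is a Monday.
The range spans 250 days (inclusive of both endpoints).
250 = 7 × 35 + 5, so there are 35 full weeks plus 5 extra days.
Each full week contributes 2 weekend days (Sat, Sun): 35 × 2 = 70.
The 5 extra days are Monday, Tuesday, Wednesday, Thursday, Friday — none qualify.
Total: 70 + 0 = 70.

70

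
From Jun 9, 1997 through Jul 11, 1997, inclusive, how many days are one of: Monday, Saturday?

Jun 9, 1997 is a Monday.
The range spans 33 days (inclusive of both endpoints).
33 = 7 × 4 + 5, so there are 4 full weeks plus 5 extra days.
Each full week contributes 2 days from the set (Mon, Sat): 4 × 2 = 8.
The 5 extra days are Monday, Tuesday, Wednesday, Thursday, Friday — 1 of them qualifies.
Total: 8 + 1 = 9.

9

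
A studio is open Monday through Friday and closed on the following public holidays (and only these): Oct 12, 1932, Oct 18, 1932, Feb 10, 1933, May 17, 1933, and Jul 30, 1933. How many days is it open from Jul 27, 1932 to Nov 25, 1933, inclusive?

344 business days

Jul 27, 1932 is a Wednesday.
The range spans 487 days (inclusive of both endpoints).
487 = 7 × 69 + 4, so there are 69 full weeks plus 4 extra days.
Each full week contributes 5 weekdays (Mon–Fri): 69 × 5 = 345.
The 4 extra days are Wed, Thu, Fri, Sat — 3 of them qualify.
Total: 345 + 3 = 348.
Holidays: Oct 12, 1932 (Wed); Oct 18, 1932 (Tue); Feb 10, 1933 (Fri); May 17, 1933 (Wed); Jul 30, 1933 (Sun).
4 of the 5 holidays fall on weekdays; the rest are weekends and were already excluded.
Business days: 348 − 4 = 344.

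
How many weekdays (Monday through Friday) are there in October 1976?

October 1, 1976 is a Friday.
From October 1, 1976 to October 31, 1976 is 31 days inclusive.
31 = 7 × 4 + 3, so there are 4 full weeks plus 3 extra days.
Each full week contributes 5 weekdays (Mon–Fri): 4 × 5 = 20.
The 3 extra days are Fri, Sat, Sun — 1 of them qualifies.
Total: 20 + 1 = 21.

21 weekdays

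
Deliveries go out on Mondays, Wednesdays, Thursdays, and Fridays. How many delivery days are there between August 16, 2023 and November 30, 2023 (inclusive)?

August 16, 2023 is a Wednesday.
From August 16, 2023 to November 30, 2023 is 107 days inclusive.
107 = 7 × 15 + 2, so there are 15 full weeks plus 2 extra days.
Each full week contributes 4 days from the set (Mon, Wed, Thu, Fri): 15 × 4 = 60.
The 2 extra days are Wed, Thu — 2 of them qualify.
Total: 60 + 2 = 62.

62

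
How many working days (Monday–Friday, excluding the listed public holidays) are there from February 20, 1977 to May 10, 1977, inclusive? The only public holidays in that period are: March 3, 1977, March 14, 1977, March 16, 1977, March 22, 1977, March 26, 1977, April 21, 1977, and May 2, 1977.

51 working days

February 20, 1977 is a Sunday.
From February 20, 1977 to May 10, 1977 is 80 days inclusive.
80 = 7 × 11 + 3, so there are 11 full weeks plus 3 extra days.
Each full week contributes 5 weekdays (Mon–Fri): 11 × 5 = 55.
The 3 extra days are Sun, Mon, Tue — 2 of them qualify.
Total: 55 + 2 = 57.
Holidays: March 3, 1977 (Thu); March 14, 1977 (Mon); March 16, 1977 (Wed); March 22, 1977 (Tue); March 26, 1977 (Sat); April 21, 1977 (Thu); May 2, 1977 (Mon).
6 of the 7 holidays fall on weekdays; the rest are weekends and were already excluded.
Business days: 57 − 6 = 51.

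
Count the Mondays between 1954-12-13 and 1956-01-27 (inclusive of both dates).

1954-12-13 is a Monday.
That's 411 days from start to end, counting both.
411 = 7 × 58 + 5, so there are 58 full weeks plus 5 extra days.
Each full week contributes one Monday: 58 so far.
The 5 extra days are Mon, Tue, Wed, Thu, Fri — 1 of them qualifies.
Total: 58 + 1 = 59.

59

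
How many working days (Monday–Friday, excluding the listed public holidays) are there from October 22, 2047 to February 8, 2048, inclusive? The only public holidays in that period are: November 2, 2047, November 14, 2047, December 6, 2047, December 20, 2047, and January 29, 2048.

75 working days

October 22, 2047 is a Tuesday.
From October 22, 2047 to February 8, 2048 is 110 days inclusive.
110 = 7 × 15 + 5, so there are 15 full weeks plus 5 extra days.
Each full week contributes 5 weekdays (Mon–Fri): 15 × 5 = 75.
The 5 extra days are Tue, Wed, Thu, Fri, Sat — 4 of them qualify.
Total: 75 + 4 = 79.
Holidays: November 2, 2047 (Sat); November 14, 2047 (Thu); December 6, 2047 (Fri); December 20, 2047 (Fri); January 29, 2048 (Wed).
4 of the 5 holidays fall on weekdays; the rest are weekends and were already excluded.
Business days: 79 − 4 = 75.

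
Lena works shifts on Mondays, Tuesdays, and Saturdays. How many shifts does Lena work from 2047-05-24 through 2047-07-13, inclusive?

2047-05-24 is a Friday.
The range spans 51 days (inclusive of both endpoints).
51 = 7 × 7 + 2, so there are 7 full weeks plus 2 extra days.
Each full week contributes 3 days from the set (Mon, Tue, Sat): 7 × 3 = 21.
The 2 extra days are Friday, Saturday — 1 of them qualifies.
Total: 21 + 1 = 22.

22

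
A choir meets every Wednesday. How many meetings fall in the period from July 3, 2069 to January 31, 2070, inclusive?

July 3, 2069 is a Wednesday.
From July 3, 2069 to January 31, 2070 is 213 days inclusive.
213 = 7 × 30 + 3, so there are 30 full weeks plus 3 extra days.
Each full week contributes one Wednesday: 30 so far.
The 3 extra days are Wednesday, Thursday, Friday — 1 of them qualifies.
Total: 30 + 1 = 31.

31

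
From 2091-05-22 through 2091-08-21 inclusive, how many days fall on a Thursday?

13

2091-05-22 is a Tuesday.
From 2091-05-22 to 2091-08-21 is 92 days inclusive.
92 = 7 × 13 + 1, so there are 13 full weeks plus 1 extra day.
Each full week contributes one Thursday: 13 so far.
The 1 extra day is Tuesday — none qualify.
Total: 13 + 0 = 13.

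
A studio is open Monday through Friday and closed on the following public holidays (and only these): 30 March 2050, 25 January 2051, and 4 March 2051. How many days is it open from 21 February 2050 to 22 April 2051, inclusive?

303 business days

21 February 2050 is a Monday.
That's 426 days from start to end, counting both.
426 = 7 × 60 + 6, so there are 60 full weeks plus 6 extra days.
Each full week contributes 5 weekdays (Mon–Fri): 60 × 5 = 300.
The 6 extra days are Monday, Tuesday, Wednesday, Thursday, Friday, Saturday — 5 of them qualify.
Total: 300 + 5 = 305.
Holidays: 30 March 2050 (Wed); 25 January 2051 (Wed); 4 March 2051 (Sat).
2 of the 3 holidays fall on weekdays; the rest are weekends and were already excluded.
Business days: 305 − 2 = 303.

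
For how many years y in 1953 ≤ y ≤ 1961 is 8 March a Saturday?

Day of week of March 8 in each year:
1953: Sun, 1954: Mon, 1955: Tue, 1956: Thu, 1957: Fri, 1958: Sat ✓, 1959: Sun, 1960: Tue, 1961: Wed
Saturdays: 1958.

1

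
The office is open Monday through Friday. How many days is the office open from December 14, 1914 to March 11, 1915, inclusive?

64

December 14, 1914 is a Monday.
The range spans 88 days (inclusive of both endpoints).
88 = 7 × 12 + 4, so there are 12 full weeks plus 4 extra days.
Each full week contributes 5 weekdays (Mon–Fri): 12 × 5 = 60.
The 4 extra days are Mon, Tue, Wed, Thu — 4 of them qualify.
Total: 60 + 4 = 64.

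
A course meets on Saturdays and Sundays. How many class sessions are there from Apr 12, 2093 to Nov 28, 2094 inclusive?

Apr 12, 2093 is a Sunday.
The range spans 596 days (inclusive of both endpoints).
596 = 7 × 85 + 1, so there are 85 full weeks plus 1 extra day.
Each full week contributes 2 days from the set (Sat, Sun): 85 × 2 = 170.
The 1 extra day is Sun — 1 of them qualifies.
Total: 170 + 1 = 171.

171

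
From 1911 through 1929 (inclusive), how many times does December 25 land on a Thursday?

3

Day of week of December 25 in each year:
1911: Mon, 1912: Wed, 1913: Thu ✓, 1914: Fri, 1915: Sat, 1916: Mon, 1917: Tue, 1918: Wed, 1919: Thu ✓, 1920: Sat, 1921: Sun, 1922: Mon, 1923: Tue, 1924: Thu ✓, 1925: Fri, 1926: Sat, 1927: Sun, 1928: Tue, 1929: Wed
Thursdays: 1913, 1919, 1924.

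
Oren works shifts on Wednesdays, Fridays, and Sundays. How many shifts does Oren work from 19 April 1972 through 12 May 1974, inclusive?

324

19 April 1972 is a Wednesday.
That's 754 days from start to end, counting both.
754 = 7 × 107 + 5, so there are 107 full weeks plus 5 extra days.
Each full week contributes 3 days from the set (Wed, Fri, Sun): 107 × 3 = 321.
The 5 extra days are Wed, Thu, Fri, Sat, Sun — 3 of them qualify.
Total: 321 + 3 = 324.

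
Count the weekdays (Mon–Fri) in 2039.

260

January 1, 2039 is a Saturday.
From January 1, 2039 to December 31, 2039 is 365 days inclusive.
365 = 7 × 52 + 1, so there are 52 full weeks plus 1 extra day.
Each full week contributes 5 weekdays (Mon–Fri): 52 × 5 = 260.
The 1 extra day is Saturday — none qualify.
Total: 260 + 0 = 260.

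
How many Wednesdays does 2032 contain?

January 1, 2032 is a Thursday.
The range spans 366 days (inclusive of both endpoints).
366 = 7 × 52 + 2, so there are 52 full weeks plus 2 extra days.
Each full week contributes one Wednesday: 52 so far.
The 2 extra days are Thursday, Friday — none qualify.
Total: 52 + 0 = 52.

52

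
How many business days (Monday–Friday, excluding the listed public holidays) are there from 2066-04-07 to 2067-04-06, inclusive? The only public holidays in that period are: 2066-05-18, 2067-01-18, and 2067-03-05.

259

2066-04-07 is a Wednesday.
That's 365 days from start to end, counting both.
365 = 7 × 52 + 1, so there are 52 full weeks plus 1 extra day.
Each full week contributes 5 weekdays (Mon–Fri): 52 × 5 = 260.
The 1 extra day is Wed — 1 of them qualifies.
Total: 260 + 1 = 261.
Holidays: 2066-05-18 (Tue); 2067-01-18 (Tue); 2067-03-05 (Sat).
2 of the 3 holidays fall on weekdays; the rest are weekends and were already excluded.
Business days: 261 − 2 = 259.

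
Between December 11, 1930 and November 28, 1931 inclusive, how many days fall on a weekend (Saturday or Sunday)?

101

December 11, 1930 is a Thursday.
From December 11, 1930 to November 28, 1931 is 353 days inclusive.
353 = 7 × 50 + 3, so there are 50 full weeks plus 3 extra days.
Each full week contributes 2 weekend days (Sat, Sun): 50 × 2 = 100.
The 3 extra days are Thursday, Friday, Saturday — 1 of them qualifies.
Total: 100 + 1 = 101.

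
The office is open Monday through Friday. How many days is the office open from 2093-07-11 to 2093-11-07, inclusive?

85

2093-07-11 is a Saturday.
That's 120 days from start to end, counting both.
120 = 7 × 17 + 1, so there are 17 full weeks plus 1 extra day.
Each full week contributes 5 weekdays (Mon–Fri): 17 × 5 = 85.
The 1 extra day is Saturday — none qualify.
Total: 85 + 0 = 85.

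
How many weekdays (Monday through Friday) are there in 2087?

Jan 1, 2087 is a Wednesday.
From Jan 1, 2087 to Dec 31, 2087 is 365 days inclusive.
365 = 7 × 52 + 1, so there are 52 full weeks plus 1 extra day.
Each full week contributes 5 weekdays (Mon–Fri): 52 × 5 = 260.
The 1 extra day is Wednesday — 1 of them qualifies.
Total: 260 + 1 = 261.

261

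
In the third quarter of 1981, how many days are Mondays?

13

1981-07-01 is a Wednesday.
The range spans 92 days (inclusive of both endpoints).
92 = 7 × 13 + 1, so there are 13 full weeks plus 1 extra day.
Each full week contributes one Monday: 13 so far.
The 1 extra day is Wed — none qualify.
Total: 13 + 0 = 13.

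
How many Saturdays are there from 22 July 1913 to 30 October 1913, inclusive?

14

22 July 1913 is a Tuesday.
The range spans 101 days (inclusive of both endpoints).
101 = 7 × 14 + 3, so there are 14 full weeks plus 3 extra days.
Each full week contributes one Saturday: 14 so far.
The 3 extra days are Tue, Wed, Thu — none qualify.
Total: 14 + 0 = 14.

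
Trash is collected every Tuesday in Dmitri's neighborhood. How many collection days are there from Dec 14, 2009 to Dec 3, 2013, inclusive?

Dec 14, 2009 is a Monday.
From Dec 14, 2009 to Dec 3, 2013 is 1451 days inclusive.
1451 = 7 × 207 + 2, so there are 207 full weeks plus 2 extra days.
Each full week contributes one Tuesday: 207 so far.
The 2 extra days are Mon, Tue — 1 of them qualifies.
Total: 207 + 1 = 208.

208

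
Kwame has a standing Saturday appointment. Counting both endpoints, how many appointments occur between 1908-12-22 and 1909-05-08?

20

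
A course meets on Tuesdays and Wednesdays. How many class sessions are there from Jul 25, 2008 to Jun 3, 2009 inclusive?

90

Jul 25, 2008 is a Friday.
The range spans 314 days (inclusive of both endpoints).
314 = 7 × 44 + 6, so there are 44 full weeks plus 6 extra days.
Each full week contributes 2 days from the set (Tue, Wed): 44 × 2 = 88.
The 6 extra days are Fri, Sat, Sun, Mon, Tue, Wed — 2 of them qualify.
Total: 88 + 2 = 90.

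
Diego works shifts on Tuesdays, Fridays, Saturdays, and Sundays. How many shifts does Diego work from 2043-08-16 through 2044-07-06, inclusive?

2043-08-16 is a Sunday.
From 2043-08-16 to 2044-07-06 is 326 days inclusive.
326 = 7 × 46 + 4, so there are 46 full weeks plus 4 extra days.
Each full week contributes 4 days from the set (Tue, Fri, Sat, Sun): 46 × 4 = 184.
The 4 extra days are Sun, Mon, Tue, Wed — 2 of them qualify.
Total: 184 + 2 = 186.

186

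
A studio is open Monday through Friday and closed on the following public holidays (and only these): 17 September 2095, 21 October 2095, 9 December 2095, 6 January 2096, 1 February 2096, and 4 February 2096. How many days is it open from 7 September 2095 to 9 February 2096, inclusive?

108

7 September 2095 is a Wednesday.
That's 156 days from start to end, counting both.
156 = 7 × 22 + 2, so there are 22 full weeks plus 2 extra days.
Each full week contributes 5 weekdays (Mon–Fri): 22 × 5 = 110.
The 2 extra days are Wed, Thu — 2 of them qualify.
Total: 110 + 2 = 112.
Holidays: 17 September 2095 (Sat); 21 October 2095 (Fri); 9 December 2095 (Fri); 6 January 2096 (Fri); 1 February 2096 (Wed); 4 February 2096 (Sat).
4 of the 6 holidays fall on weekdays; the rest are weekends and were already excluded.
Business days: 112 − 4 = 108.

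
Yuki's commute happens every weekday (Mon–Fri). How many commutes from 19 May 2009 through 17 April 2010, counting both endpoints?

19 May 2009 is a Tuesday.
That's 334 days from start to end, counting both.
334 = 7 × 47 + 5, so there are 47 full weeks plus 5 extra days.
Each full week contributes 5 weekdays (Mon–Fri): 47 × 5 = 235.
The 5 extra days are Tue, Wed, Thu, Fri, Sat — 4 of them qualify.
Total: 235 + 4 = 239.

239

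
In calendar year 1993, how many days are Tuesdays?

52

Jan 1, 1993 is a Friday.
From Jan 1, 1993 to Dec 31, 1993 is 365 days inclusive.
365 = 7 × 52 + 1, so there are 52 full weeks plus 1 extra day.
Each full week contributes one Tuesday: 52 so far.
The 1 extra day is Fri — none qualify.
Total: 52 + 0 = 52.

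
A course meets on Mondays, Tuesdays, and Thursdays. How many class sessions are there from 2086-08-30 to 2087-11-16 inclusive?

2086-08-30 is a Friday.
From 2086-08-30 to 2087-11-16 is 444 days inclusive.
444 = 7 × 63 + 3, so there are 63 full weeks plus 3 extra days.
Each full week contributes 3 days from the set (Mon, Tue, Thu): 63 × 3 = 189.
The 3 extra days are Friday, Saturday, Sunday — none qualify.
Total: 189 + 0 = 189.

189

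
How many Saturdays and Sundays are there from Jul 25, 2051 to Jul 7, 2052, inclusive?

100

Jul 25, 2051 is a Tuesday.
That's 349 days from start to end, counting both.
349 = 7 × 49 + 6, so there are 49 full weeks plus 6 extra days.
Each full week contributes 2 weekend days (Sat, Sun): 49 × 2 = 98.
The 6 extra days are Tuesday, Wednesday, Thursday, Friday, Saturday, Sunday — 2 of them qualify.
Total: 98 + 2 = 100.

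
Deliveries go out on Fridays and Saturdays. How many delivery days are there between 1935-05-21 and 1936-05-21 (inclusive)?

1935-05-21 is a Tuesday.
From 1935-05-21 to 1936-05-21 is 367 days inclusive.
367 = 7 × 52 + 3, so there are 52 full weeks plus 3 extra days.
Each full week contributes 2 days from the set (Fri, Sat): 52 × 2 = 104.
The 3 extra days are Tue, Wed, Thu — none qualify.
Total: 104 + 0 = 104.

104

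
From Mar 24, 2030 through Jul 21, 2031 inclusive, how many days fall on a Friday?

Mar 24, 2030 is a Sunday.
From Mar 24, 2030 to Jul 21, 2031 is 485 days inclusive.
485 = 7 × 69 + 2, so there are 69 full weeks plus 2 extra days.
Each full week contributes one Friday: 69 so far.
The 2 extra days are Sun, Mon — none qualify.
Total: 69 + 0 = 69.

69 Fridays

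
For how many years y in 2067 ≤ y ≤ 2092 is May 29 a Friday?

3

Day of week of May 29 in each year:
2067: Sun, 2068: Tue, 2069: Wed, 2070: Thu, 2071: Fri ✓, 2072: Sun, 2073: Mon, 2074: Tue, 2075: Wed, 2076: Fri ✓, 2077: Sat, 2078: Sun, 2079: Mon, 2080: Wed, 2081: Thu, 2082: Fri ✓, 2083: Sat, 2084: Mon, 2085: Tue, 2086: Wed, 2087: Thu, 2088: Sat, 2089: Sun, 2090: Mon, 2091: Tue, 2092: Thu
Fridays: 2071, 2076, 2082.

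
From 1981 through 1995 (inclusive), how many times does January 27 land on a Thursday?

Day of week of January 27 in each year:
1981: Tue, 1982: Wed, 1983: Thu ✓, 1984: Fri, 1985: Sun, 1986: Mon, 1987: Tue, 1988: Wed, 1989: Fri, 1990: Sat, 1991: Sun, 1992: Mon, 1993: Wed, 1994: Thu ✓, 1995: Fri
Thursdays: 1983, 1994.

2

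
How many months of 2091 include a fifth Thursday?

A month has five Thursdays exactly when Thursday falls within its first (length − 28) days.
Jan: 31 days, starts Mon → 5 of Mon, Tue, Wed
Feb: 28 days, starts Thu → 5 of (none)
Mar: 31 days, starts Thu → 5 of Thu, Fri, Sat ✓
Apr: 30 days, starts Sun → 5 of Sun, Mon
May: 31 days, starts Tue → 5 of Tue, Wed, Thu ✓
Jun: 30 days, starts Fri → 5 of Fri, Sat
Jul: 31 days, starts Sun → 5 of Sun, Mon, Tue
Aug: 31 days, starts Wed → 5 of Wed, Thu, Fri ✓
Sep: 30 days, starts Sat → 5 of Sat, Sun
Oct: 31 days, starts Mon → 5 of Mon, Tue, Wed
Nov: 30 days, starts Thu → 5 of Thu, Fri ✓
Dec: 31 days, starts Sat → 5 of Sat, Sun, Mon
Months with five Thursdays: Mar, May, Aug, Nov.

4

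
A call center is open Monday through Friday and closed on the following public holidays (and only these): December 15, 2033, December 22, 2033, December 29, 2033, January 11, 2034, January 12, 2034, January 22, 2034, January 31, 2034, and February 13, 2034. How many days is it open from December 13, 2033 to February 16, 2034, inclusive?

41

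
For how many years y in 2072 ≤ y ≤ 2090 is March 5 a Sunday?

Day of week of March 5 in each year:
2072: Sat, 2073: Sun ✓, 2074: Mon, 2075: Tue, 2076: Thu, 2077: Fri, 2078: Sat, 2079: Sun ✓, 2080: Tue, 2081: Wed, 2082: Thu, 2083: Fri, 2084: Sun ✓, 2085: Mon, 2086: Tue, 2087: Wed, 2088: Fri, 2089: Sat, 2090: Sun ✓
Sundays: 2073, 2079, 2084, 2090.

4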